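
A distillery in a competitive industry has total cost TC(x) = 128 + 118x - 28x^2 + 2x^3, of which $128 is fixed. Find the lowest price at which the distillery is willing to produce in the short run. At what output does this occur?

The firm shuts down when price falls below the minimum of average variable cost. AVC = VC/x = 118 - 28x + 2x^2.
At the minimum of AVC, MC = AVC. MC = 118 - 56x + 6x^2; setting MC = AVC gives 4x^2 - 28x = 0, so x = 7. min AVC = 20.
So the shutdown price is $20.

$20 per unit, at x = 7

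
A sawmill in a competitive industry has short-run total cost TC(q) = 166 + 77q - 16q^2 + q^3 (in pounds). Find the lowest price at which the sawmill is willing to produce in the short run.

£13 per unit

Short-run supply begins at min AVC. From VC = 77q - 16q^2 + q^3, AVC = 77 - 16q + q^2.
At the minimum of AVC, MC = AVC. MC = 77 - 32q + 3q^2; setting MC = AVC gives 2q^2 - 16q = 0, so q = 8. min AVC = 13.
So the shutdown price is £13.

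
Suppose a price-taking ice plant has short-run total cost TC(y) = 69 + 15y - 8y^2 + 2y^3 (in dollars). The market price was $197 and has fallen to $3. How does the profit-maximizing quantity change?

AVC = 15 - 8y + 2y^2, minimized at y = 2 where min AVC = $7. MC = 15 - 16y + 6y^2.
With P = $197 above the shutdown price, P = MC gives y = 7.
At P = $3 < min AVC = $7, price no longer covers variable cost at any output, so the firm shuts down: y = 0.

Output falls from 7 to 0 (the firm shuts down)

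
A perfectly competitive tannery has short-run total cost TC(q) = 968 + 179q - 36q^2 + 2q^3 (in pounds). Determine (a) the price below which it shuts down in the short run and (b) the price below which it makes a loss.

Shutdown price = £17; break-even price = £113

Shutdown price = min AVC. AVC = 179 - 36q + 2q^2, with vertex at q = 9 and minimum £17.
ATC = 968/q + 179 - 36q + 2q^2. Setting dATC/dq = −968/q^2 − 36 + 4q = 0 gives q = 11 (since 4·11^3 − 36·11^2 = 968).
min ATC = 968/11 + 179 − 36·11 + 2·11^2 = £113. That is the break-even price.
Between these two prices the firm operates at a loss; above £113 it earns a profit.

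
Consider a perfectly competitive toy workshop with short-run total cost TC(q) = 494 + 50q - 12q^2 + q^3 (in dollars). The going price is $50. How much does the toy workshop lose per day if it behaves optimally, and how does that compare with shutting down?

AVC = 50 - 12q + q^2 has its minimum $14 at q = 6; price $50 clears that bar, so the firm operates.
With MC = 50 - 24q + 3q^2, P = MC on the upward-sloping part at q* = 8.
TR = 50·8 = 400. TC = 494 + 144 = 638. Profit = 400 − 638 = -$238.
That loss of $238 beats the $494 the firm would lose by shutting down; producing recovers $256 of fixed cost.

Profit = -$238 at q = 8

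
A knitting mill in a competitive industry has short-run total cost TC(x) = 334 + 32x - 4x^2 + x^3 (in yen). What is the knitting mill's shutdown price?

The firm shuts down when price falls below the minimum of average variable cost. AVC = VC/x = 32 - 4x + x^2.
At the minimum of AVC, MC = AVC. MC = 32 - 8x + 3x^2; setting MC = AVC gives 2x^2 - 4x = 0, so x = 2. min AVC = 28.
For P < ¥28 the firm produces nothing.

¥28 per unit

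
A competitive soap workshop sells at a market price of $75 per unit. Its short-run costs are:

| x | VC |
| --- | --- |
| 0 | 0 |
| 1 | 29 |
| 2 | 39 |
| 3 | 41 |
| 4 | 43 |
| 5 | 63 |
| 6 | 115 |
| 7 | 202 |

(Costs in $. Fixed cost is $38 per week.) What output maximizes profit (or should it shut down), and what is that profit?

Tabulate TR − TC: x=0: -38; x=1: 8; x=2: 73; x=3: 146; x=4: 219; x=5: 274; x=6: 297; x=7: 285.
Profit is maximized at x = 6. AVC there is 115/6 = $19.17 ≤ P, so producing beats shutting down (which would give -$38).

x = 6; profit = $297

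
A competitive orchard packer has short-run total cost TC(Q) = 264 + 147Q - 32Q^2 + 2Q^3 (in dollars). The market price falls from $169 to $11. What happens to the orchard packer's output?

Output falls from 11 to 0 (the firm shuts down)

MC = 147 - 64Q + 6Q^2; the shutdown threshold is min AVC = $19 (at Q = 8).
At P = $169 ≥ min AVC, set P = MC on the rising branch: Q = 11.
At P = $11 < min AVC = $19, price no longer covers variable cost at any output, so the firm shuts down: Q = 0.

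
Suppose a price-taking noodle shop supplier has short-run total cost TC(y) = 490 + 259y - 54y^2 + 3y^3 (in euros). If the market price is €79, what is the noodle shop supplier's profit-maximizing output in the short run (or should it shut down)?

Produce at y = 10

From TC, MC = TC'(y) = 259 - 108y + 9y^2 and AVC = VC/y = 259 - 54y + 3y^2.
AVC hits its minimum where MC = AVC, at y = 9, giving min AVC = 259 - 54·9 + 3·9^2 = €16.
Since P = €79 ≥ min AVC = €16, price covers variable cost and the firm should produce.
Set P = MC: 79 = 259 - 108y + 9y^2 → 180 - 108y + 9y^2 = 0. The roots are y = 2 and y = 10; the profit-maximizing output is on the rising part of MC, so y* = 10.
Check: AVC at y = 10 is €19 ≤ P, so revenue covers variable cost.
Profit = P·y − TC = 79·10 − 680 = €110.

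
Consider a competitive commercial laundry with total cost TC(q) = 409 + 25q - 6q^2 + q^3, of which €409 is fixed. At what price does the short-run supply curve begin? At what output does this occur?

The shutdown price is the minimum of AVC. VC = 25q - 6q^2 + q^3, so AVC = 25 - 6q + q^2.
dAVC/dq = -6 + 2q = 0 gives q = 3. min AVC = 25 - 6·3 + 3^2 = 16.
So the shutdown price is €16.

€16 per unit, at q = 3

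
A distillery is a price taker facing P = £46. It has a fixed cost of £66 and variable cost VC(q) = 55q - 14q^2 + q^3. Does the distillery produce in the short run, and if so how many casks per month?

Produce at q = 9

Variable cost is VC = 55q - 14q^2 + q^3, so AVC = VC/q = 55 - 14q + q^2 and MC = dTC/dq = 55 - 28q + 3q^2.
The AVC parabola has its vertex at q = 14/2 = 7, where AVC = 55 - 14·7 + 7^2 = £6.
P = £46 exceeds min AVC = £6, so the firm stays open.
Solving P = MC: 9 - 28q + 3q^2 = 0 ⇒ q = 1/3 or 9. On the upward-sloping branch, q* = 9.
Check: AVC at q = 9 is £10 ≤ P, so revenue covers variable cost.
Profit = P·q − TC = 46·9 − 156 = £258.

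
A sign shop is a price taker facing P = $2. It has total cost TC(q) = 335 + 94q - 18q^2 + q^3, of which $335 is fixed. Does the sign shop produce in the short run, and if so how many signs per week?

Shut down

Strip out fixed cost: VC = 94q - 18q^2 + q^3. Then AVC = 94 - 18q + q^2 and MC = 94 - 36q + 3q^2.
AVC hits its minimum where MC = AVC, at q = 9, giving min AVC = 94 - 18·9 + 9^2 = $13.
Since P = $2 < min AVC = $13, price fails to cover variable cost at any output.
Shutting down limits the loss to fixed cost, $335.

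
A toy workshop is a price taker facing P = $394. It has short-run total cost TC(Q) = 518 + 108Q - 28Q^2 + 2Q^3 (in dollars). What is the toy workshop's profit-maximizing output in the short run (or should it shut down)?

Variable cost is VC = 108Q - 28Q^2 + 2Q^3, so AVC = VC/Q = 108 - 28Q + 2Q^2 and MC = dTC/dQ = 108 - 56Q + 6Q^2.
AVC hits its minimum where MC = AVC, at Q = 7, giving min AVC = 108 - 28·7 + 2·7^2 = $10.
Because $394 ≥ $10, revenue can cover variable cost; the firm operates.
Solving P = MC: -286 - 56Q + 6Q^2 = 0 ⇒ Q = -11/3 or 13. On the upward-sloping branch, Q* = 13.
Check: AVC at Q = 13 is $82 ≤ P, so revenue covers variable cost.
Profit = P·Q − TC = 394·13 − 1584 = $3538.

Produce at Q = 13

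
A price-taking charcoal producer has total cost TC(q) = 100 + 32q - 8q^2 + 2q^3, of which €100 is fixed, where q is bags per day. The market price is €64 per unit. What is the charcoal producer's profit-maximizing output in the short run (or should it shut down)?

From TC, MC = TC'(q) = 32 - 16q + 6q^2 and AVC = VC/q = 32 - 8q + 2q^2.
AVC is minimized where dAVC/dq = -8 + 4q = 0, at q = 2; min AVC = 32 - 8·2 + 2·2^2 = €24.
Since P = €64 ≥ min AVC = €24, price covers variable cost and the firm should produce.
Solving P = MC: -32 - 16q + 6q^2 = 0 ⇒ q = -4/3 or 4. On the upward-sloping branch, q* = 4.
Check: AVC at q = 4 is €32 ≤ P, so revenue covers variable cost.
Profit = P·q − TC = 64·4 − 228 = €28.

Produce at q = 4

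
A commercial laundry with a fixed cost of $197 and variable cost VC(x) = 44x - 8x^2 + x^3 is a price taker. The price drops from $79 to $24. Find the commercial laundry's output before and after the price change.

AVC = 44 - 8x + x^2, minimized at x = 4 where min AVC = $28. MC = 44 - 16x + 3x^2.
With P = $79 above the shutdown price, P = MC gives x = 7.
At P = $24 < min AVC = $28, price no longer covers variable cost at any output, so the firm shuts down: x = 0.

Output falls from 7 to 0 (the firm shuts down)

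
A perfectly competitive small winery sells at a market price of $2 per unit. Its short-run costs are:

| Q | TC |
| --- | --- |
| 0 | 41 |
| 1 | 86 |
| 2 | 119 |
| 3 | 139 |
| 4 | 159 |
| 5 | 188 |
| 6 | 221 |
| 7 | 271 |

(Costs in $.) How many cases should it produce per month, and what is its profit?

Q = 0 (shut down); profit = -$41

Compute π = P·Q − TC at each output: Q=0: -41; Q=1: -84; Q=2: -115; Q=3: -133; Q=4: -151; Q=5: -178; Q=6: -209; Q=7: -257.
Profit is highest at Q = 0. Equivalently, the lowest AVC in the table is 147/5 ≈ $29.40 at Q = 5, and P = $2 falls below it — price never covers variable cost, so the firm shuts down and loses only its fixed cost.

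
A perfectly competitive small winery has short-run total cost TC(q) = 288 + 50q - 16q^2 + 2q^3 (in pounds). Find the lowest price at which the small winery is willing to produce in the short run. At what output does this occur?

£18 per unit, at q = 4

The shutdown price is the minimum of AVC. VC = 50q - 16q^2 + 2q^3, so AVC = 50 - 16q + 2q^2.
At the minimum of AVC, MC = AVC. MC = 50 - 32q + 6q^2; setting MC = AVC gives 4q^2 - 16q = 0, so q = 4. min AVC = 18.
The firm shuts down for any P below £18.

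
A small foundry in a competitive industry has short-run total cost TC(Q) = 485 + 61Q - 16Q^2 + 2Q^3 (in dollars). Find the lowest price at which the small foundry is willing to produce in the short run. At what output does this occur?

$29 per unit, at Q = 4

The shutdown price is the minimum of AVC. VC = 61Q - 16Q^2 + 2Q^3, so AVC = 61 - 16Q + 2Q^2.
At the minimum of AVC, MC = AVC. MC = 61 - 32Q + 6Q^2; setting MC = AVC gives 4Q^2 - 16Q = 0, so Q = 4. min AVC = 29.
So the shutdown price is $29.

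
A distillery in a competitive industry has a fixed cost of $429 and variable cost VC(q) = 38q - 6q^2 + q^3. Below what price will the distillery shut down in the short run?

The shutdown price is the minimum of AVC. VC = 38q - 6q^2 + q^3, so AVC = 38 - 6q + q^2.
At the minimum of AVC, MC = AVC. MC = 38 - 12q + 3q^2; setting MC = AVC gives 2q^2 - 6q = 0, so q = 3. min AVC = 29.
The firm shuts down for any P below $29.

$29 per unit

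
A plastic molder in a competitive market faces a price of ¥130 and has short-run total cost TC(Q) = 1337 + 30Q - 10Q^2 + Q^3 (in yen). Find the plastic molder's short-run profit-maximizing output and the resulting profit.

Profit = -¥337 at Q = 10

AVC = 30 - 10Q + Q^2; min AVC = ¥5 at Q = 5. Since P = ¥130 ≥ min AVC, the firm produces.
MC = 30 - 20Q + 3Q^2. Setting P = MC and taking the root on the rising branch gives Q* = 10.
TR = 130·10 = 1300. TC = 1337 + 300 = 1637. Profit = 1300 − 1637 = -¥337.
That loss of ¥337 beats the ¥1337 the firm would lose by shutting down; producing recovers ¥1000 of fixed cost.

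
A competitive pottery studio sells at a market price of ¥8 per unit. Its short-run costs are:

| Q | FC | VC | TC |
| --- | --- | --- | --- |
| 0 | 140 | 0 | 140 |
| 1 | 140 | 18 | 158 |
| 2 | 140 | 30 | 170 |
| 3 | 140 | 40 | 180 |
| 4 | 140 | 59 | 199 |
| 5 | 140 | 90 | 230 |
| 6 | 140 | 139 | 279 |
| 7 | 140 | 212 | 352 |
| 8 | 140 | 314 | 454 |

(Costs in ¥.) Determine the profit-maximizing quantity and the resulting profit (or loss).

Compute π = P·Q − TC at each output: Q=0: -140; Q=1: -150; Q=2: -154; Q=3: -156; Q=4: -167; Q=5: -190; Q=6: -231; Q=7: -296; Q=8: -390.
Profit is highest at Q = 0. Equivalently, the lowest AVC in the table is 40/3 ≈ ¥13.33 at Q = 3, and P = ¥8 falls below it — price never covers variable cost, so the firm shuts down and loses only its fixed cost.

Q = 0 (shut down); profit = -¥140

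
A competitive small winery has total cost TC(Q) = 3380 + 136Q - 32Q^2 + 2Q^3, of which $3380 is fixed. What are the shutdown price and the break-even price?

Shutdown price = $8; break-even price = $318

Shutdown price = min AVC. AVC = 136 - 32Q + 2Q^2, with vertex at Q = 8 and minimum $8.
ATC = 3380/Q + 136 - 32Q + 2Q^2. Setting dATC/dQ = −3380/Q^2 − 32 + 4Q = 0 gives Q = 13 (since 4·13^3 − 32·13^2 = 3380).
min ATC = 3380/13 + 136 − 32·13 + 2·13^2 = $318. That is the break-even price.
Between these two prices the firm operates at a loss; above $318 it earns a profit.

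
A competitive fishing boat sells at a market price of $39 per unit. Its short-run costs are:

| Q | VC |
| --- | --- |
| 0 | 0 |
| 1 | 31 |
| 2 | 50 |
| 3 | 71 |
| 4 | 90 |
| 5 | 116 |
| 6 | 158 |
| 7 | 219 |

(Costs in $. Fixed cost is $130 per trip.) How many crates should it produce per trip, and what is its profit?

Q = 5; profit = -$51

Tabulate TR − TC: Q=0: -130; Q=1: -122; Q=2: -102; Q=3: -84; Q=4: -64; Q=5: -51; Q=6: -54; Q=7: -76.
Profit is maximized at Q = 5. AVC there is 116/5 = $23.20 ≤ P, so producing beats shutting down (which would give -$130).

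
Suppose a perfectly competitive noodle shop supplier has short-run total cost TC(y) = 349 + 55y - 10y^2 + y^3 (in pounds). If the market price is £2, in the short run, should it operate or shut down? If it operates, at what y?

Strip out fixed cost: VC = 55y - 10y^2 + y^3. Then AVC = 55 - 10y + y^2 and MC = 55 - 20y + 3y^2.
The AVC parabola has its vertex at y = 10/2 = 5, where AVC = 55 - 10·5 + 5^2 = £30.
P = £2 lies below min AVC = £30; no output level covers variable cost.
The firm minimizes its loss by shutting down and losing only its fixed cost of £349.

Shut down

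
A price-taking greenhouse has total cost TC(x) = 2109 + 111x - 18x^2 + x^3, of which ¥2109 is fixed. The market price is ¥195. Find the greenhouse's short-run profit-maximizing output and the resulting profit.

AVC = 111 - 18x + x^2; min AVC = ¥30 at x = 9. Since P = ¥195 ≥ min AVC, the firm produces.
With MC = 111 - 36x + 3x^2, P = MC on the upward-sloping part at x* = 14.
TR = 195·14 = 2730. TC = 2109 + 770 = 2879. Profit = 2730 − 2879 = -¥149.
By producing, the firm covers all variable cost plus ¥1960 of fixed cost; shutting down would lose the full ¥2109.

Profit = -¥149 at x = 14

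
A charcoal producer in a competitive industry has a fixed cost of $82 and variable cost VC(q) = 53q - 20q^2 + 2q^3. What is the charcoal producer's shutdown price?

$3 per unit

The firm shuts down when price falls below the minimum of average variable cost. AVC = VC/q = 53 - 20q + 2q^2.
dAVC/dq = -20 + 4q = 0 gives q = 5. min AVC = 53 - 20·5 + 2·5^2 = 3.
For P < $3 the firm produces nothing.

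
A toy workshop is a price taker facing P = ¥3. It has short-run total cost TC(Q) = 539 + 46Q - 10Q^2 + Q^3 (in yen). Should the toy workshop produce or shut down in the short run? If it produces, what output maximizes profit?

Shut down

Variable cost is VC = 46Q - 10Q^2 + Q^3, so AVC = VC/Q = 46 - 10Q + Q^2 and MC = dTC/dQ = 46 - 20Q + 3Q^2.
AVC hits its minimum where MC = AVC, at Q = 5, giving min AVC = 46 - 10·5 + 5^2 = ¥21.
Since P = ¥3 < min AVC = ¥21, price fails to cover variable cost at any output.
Shutting down limits the loss to fixed cost, ¥539.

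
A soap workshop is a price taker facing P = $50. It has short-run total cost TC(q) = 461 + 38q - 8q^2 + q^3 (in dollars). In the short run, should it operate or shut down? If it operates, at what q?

From TC, MC = TC'(q) = 38 - 16q + 3q^2 and AVC = VC/q = 38 - 8q + q^2.
AVC is minimized where dAVC/dq = -8 + 2q = 0, at q = 4; min AVC = 38 - 8·4 + 4^2 = $22.
Since P = $50 ≥ min AVC = $22, price covers variable cost and the firm should produce.
Set P = MC: 50 = 38 - 16q + 3q^2 → -12 - 16q + 3q^2 = 0. The roots are q = -2/3 and q = 6; the profit-maximizing output is on the rising part of MC, so q* = 6.
Check: AVC at q = 6 is $26 ≤ P, so revenue covers variable cost.
Profit = P·q − TC = 50·6 − 617 = -$317, a loss, but smaller than the $461 fixed cost the firm would lose by shutting down.

Produce at q = 6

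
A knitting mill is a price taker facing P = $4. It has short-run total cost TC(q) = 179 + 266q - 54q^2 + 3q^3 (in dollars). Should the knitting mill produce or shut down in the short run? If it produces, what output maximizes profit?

Shut down

Variable cost is VC = 266q - 54q^2 + 3q^3, so AVC = VC/q = 266 - 54q + 3q^2 and MC = dTC/dq = 266 - 108q + 9q^2.
AVC is minimized where dAVC/dq = -54 + 6q = 0, at q = 9; min AVC = 266 - 54·9 + 3·9^2 = $23.
With P < min AVC ($4 < $23), every unit sold adds to the loss.
Shutting down limits the loss to fixed cost, $179.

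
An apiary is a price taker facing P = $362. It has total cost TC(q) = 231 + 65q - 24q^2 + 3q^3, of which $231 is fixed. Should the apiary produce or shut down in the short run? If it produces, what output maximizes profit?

Variable cost is VC = 65q - 24q^2 + 3q^3, so AVC = VC/q = 65 - 24q + 3q^2 and MC = dTC/dq = 65 - 48q + 9q^2.
The AVC parabola has its vertex at q = 24/6 = 4, where AVC = 65 - 24·4 + 3·4^2 = $17.
Since P = $362 ≥ min AVC = $17, price covers variable cost and the firm should produce.
Set P = MC: 362 = 65 - 48q + 9q^2 → -297 - 48q + 9q^2 = 0. The roots are q = -11/3 and q = 9; the profit-maximizing output is on the rising part of MC, so q* = 9.
Check: AVC at q = 9 is $92 ≤ P, so revenue covers variable cost.
Profit = P·q − TC = 362·9 − 1059 = $2199.

Produce at q = 9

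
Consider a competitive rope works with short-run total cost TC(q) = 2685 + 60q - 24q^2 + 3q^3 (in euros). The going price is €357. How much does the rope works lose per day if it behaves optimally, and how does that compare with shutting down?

Profit = -€255 at q = 9

AVC = 60 - 24q + 3q^2 has its minimum €12 at q = 4; price €357 clears that bar, so the firm operates.
With MC = 60 - 48q + 9q^2, P = MC on the upward-sloping part at q* = 9.
TR = 357·9 = 3213. TC = 2685 + 783 = 3468. Profit = 3213 − 3468 = -€255.
By producing, the firm covers all variable cost plus €2430 of fixed cost; shutting down would lose the full €2685.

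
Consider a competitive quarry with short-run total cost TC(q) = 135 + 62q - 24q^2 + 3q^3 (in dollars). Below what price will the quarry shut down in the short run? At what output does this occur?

$14 per unit, at q = 4

Short-run supply begins at min AVC. From VC = 62q - 24q^2 + 3q^3, AVC = 62 - 24q + 3q^2.
At the minimum of AVC, MC = AVC. MC = 62 - 48q + 9q^2; setting MC = AVC gives 6q^2 - 24q = 0, so q = 4. min AVC = 14.
So the shutdown price is $14.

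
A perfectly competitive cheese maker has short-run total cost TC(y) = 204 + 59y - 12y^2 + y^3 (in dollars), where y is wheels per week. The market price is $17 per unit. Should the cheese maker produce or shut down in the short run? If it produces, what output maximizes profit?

Shut down

From TC, MC = TC'(y) = 59 - 24y + 3y^2 and AVC = VC/y = 59 - 12y + y^2.
The AVC parabola has its vertex at y = 12/2 = 6, where AVC = 59 - 12·6 + 6^2 = $23.
With P < min AVC ($17 < $23), every unit sold adds to the loss.
Best response: produce nothing and absorb the $204 fixed cost.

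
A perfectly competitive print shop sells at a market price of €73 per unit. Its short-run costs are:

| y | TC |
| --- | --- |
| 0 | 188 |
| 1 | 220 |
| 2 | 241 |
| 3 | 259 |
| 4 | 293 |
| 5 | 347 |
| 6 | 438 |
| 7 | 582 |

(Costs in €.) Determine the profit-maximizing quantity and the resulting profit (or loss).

y = 5; profit = €18

Compute π = P·y − TC at each output: y=0: -188; y=1: -147; y=2: -95; y=3: -40; y=4: -1; y=5: 18; y=6: 0; y=7: -71.
Profit is maximized at y = 5. AVC there is 159/5 = €31.80 ≤ P, so producing beats shutting down (which would give -€188).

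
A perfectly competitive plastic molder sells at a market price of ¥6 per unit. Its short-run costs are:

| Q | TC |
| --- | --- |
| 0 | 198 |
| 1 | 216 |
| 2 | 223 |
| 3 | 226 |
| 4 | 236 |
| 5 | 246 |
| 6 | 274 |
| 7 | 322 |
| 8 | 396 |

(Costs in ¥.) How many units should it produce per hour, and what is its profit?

Q = 0 (shut down); profit = -¥198

Compute π = P·Q − TC at each output: Q=0: -198; Q=1: -210; Q=2: -211; Q=3: -208; Q=4: -212; Q=5: -216; Q=6: -238; Q=7: -280; Q=8: -348.
Profit is highest at Q = 0. Equivalently, the lowest AVC in the table is 28/3 ≈ ¥9.33 at Q = 3, and P = ¥6 falls below it — price never covers variable cost, so the firm shuts down and loses only its fixed cost.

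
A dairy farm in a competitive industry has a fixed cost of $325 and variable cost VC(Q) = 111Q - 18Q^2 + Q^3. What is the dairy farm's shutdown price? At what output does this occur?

$30 per unit, at Q = 9

The firm shuts down when price falls below the minimum of average variable cost. AVC = VC/Q = 111 - 18Q + Q^2.
dAVC/dQ = -18 + 2Q = 0 gives Q = 9. min AVC = 111 - 18·9 + 9^2 = 30.
For P < $30 the firm produces nothing.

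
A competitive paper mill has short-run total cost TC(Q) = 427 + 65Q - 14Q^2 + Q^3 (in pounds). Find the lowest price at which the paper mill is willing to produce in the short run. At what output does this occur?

The shutdown price is the minimum of AVC. VC = 65Q - 14Q^2 + Q^3, so AVC = 65 - 14Q + Q^2.
dAVC/dQ = -14 + 2Q = 0 gives Q = 7. min AVC = 65 - 14·7 + 7^2 = 16.
For P < £16 the firm produces nothing.

£16 per unit, at Q = 7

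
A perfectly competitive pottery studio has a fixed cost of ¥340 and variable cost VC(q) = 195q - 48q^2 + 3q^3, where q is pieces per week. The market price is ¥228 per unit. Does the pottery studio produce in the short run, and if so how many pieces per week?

Strip out fixed cost: VC = 195q - 48q^2 + 3q^3. Then AVC = 195 - 48q + 3q^2 and MC = 195 - 96q + 9q^2.
AVC hits its minimum where MC = AVC, at q = 8, giving min AVC = 195 - 48·8 + 3·8^2 = ¥3.
Since P = ¥228 ≥ min AVC = ¥3, price covers variable cost and the firm should produce.
Solving P = MC: -33 - 96q + 9q^2 = 0 ⇒ q = -1/3 or 11. On the upward-sloping branch, q* = 11.
Check: AVC at q = 11 is ¥30 ≤ P, so revenue covers variable cost.
Profit = P·q − TC = 228·11 − 670 = ¥1838.

Produce at q = 11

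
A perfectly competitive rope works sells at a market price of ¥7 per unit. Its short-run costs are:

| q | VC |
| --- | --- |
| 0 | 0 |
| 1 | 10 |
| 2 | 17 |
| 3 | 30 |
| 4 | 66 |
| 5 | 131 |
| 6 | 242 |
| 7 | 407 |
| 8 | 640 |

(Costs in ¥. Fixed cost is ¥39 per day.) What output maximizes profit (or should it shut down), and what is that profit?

q = 0 (shut down); profit = -¥39

Tabulate TR − TC: q=0: -39; q=1: -42; q=2: -42; q=3: -48; q=4: -77; q=5: -135; q=6: -239; q=7: -397; q=8: -623.
Profit is highest at q = 0. Equivalently, the lowest AVC in the table is 17/2 ≈ ¥8.50 at q = 2, and P = ¥7 falls below it — price never covers variable cost, so the firm shuts down and loses only its fixed cost.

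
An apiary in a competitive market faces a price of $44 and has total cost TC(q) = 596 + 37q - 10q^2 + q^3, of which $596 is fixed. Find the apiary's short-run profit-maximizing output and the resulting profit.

AVC = 37 - 10q + q^2 has its minimum $12 at q = 5; price $44 clears that bar, so the firm operates.
MC = 37 - 20q + 3q^2. Setting P = MC and taking the root on the rising branch gives q* = 7.
TR = 44·7 = 308. TC = 596 + 112 = 708. Profit = 308 − 708 = -$400.
Shutting down would mean losing the fixed cost of $596, so operating at a loss of $400 is better by $196.

Profit = -$400 at q = 7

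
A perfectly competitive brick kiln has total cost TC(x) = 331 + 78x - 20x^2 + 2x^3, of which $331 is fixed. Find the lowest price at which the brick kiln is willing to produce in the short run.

$28 per unit

The shutdown price is the minimum of AVC. VC = 78x - 20x^2 + 2x^3, so AVC = 78 - 20x + 2x^2.
dAVC/dx = -20 + 4x = 0 gives x = 5. min AVC = 78 - 20·5 + 2·5^2 = 28.
So the shutdown price is $28.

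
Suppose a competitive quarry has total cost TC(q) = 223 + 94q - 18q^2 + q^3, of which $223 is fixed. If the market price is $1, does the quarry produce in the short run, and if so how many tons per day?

From TC, MC = TC'(q) = 94 - 36q + 3q^2 and AVC = VC/q = 94 - 18q + q^2.
AVC is minimized where dAVC/dq = -18 + 2q = 0, at q = 9; min AVC = 94 - 18·9 + 9^2 = $13.
Since P = $1 < min AVC = $13, price fails to cover variable cost at any output.
Best response: produce nothing and absorb the $223 fixed cost.

Shut down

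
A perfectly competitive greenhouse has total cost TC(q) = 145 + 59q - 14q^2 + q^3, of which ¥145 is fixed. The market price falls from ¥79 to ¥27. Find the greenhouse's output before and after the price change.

Output falls from 10 to 8

AVC = 59 - 14q + q^2, minimized at q = 7 where min AVC = ¥10. MC = 59 - 28q + 3q^2.
At P = ¥79 ≥ min AVC, set P = MC on the rising branch: q = 10.
At P = ¥27 ≥ min AVC, set P = MC: q = 8. The firm stays open but cuts output.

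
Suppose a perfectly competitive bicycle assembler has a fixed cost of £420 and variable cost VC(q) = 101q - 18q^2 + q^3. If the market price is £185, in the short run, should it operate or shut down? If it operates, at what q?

Variable cost is VC = 101q - 18q^2 + q^3, so AVC = VC/q = 101 - 18q + q^2 and MC = dTC/dq = 101 - 36q + 3q^2.
AVC is minimized where dAVC/dq = -18 + 2q = 0, at q = 9; min AVC = 101 - 18·9 + 9^2 = £20.
P = £185 exceeds min AVC = £20, so the firm stays open.
P = MC gives -84 - 36q + 3q^2 = 0, with roots -2 and 14. Take the larger (rising MC): q* = 14.
Check: AVC at q = 14 is £45 ≤ P, so revenue covers variable cost.
Profit = P·q − TC = 185·14 − 1050 = £1540.

Produce at q = 14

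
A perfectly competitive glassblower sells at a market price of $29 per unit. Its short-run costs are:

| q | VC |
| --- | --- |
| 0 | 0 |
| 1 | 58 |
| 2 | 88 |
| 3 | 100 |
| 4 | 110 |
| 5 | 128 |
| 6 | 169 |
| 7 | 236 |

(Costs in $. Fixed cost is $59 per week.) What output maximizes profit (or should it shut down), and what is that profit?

q = 5; profit = -$42

Profit at each row (π = 29q − TC): q=0: -59; q=1: -88; q=2: -89; q=3: -72; q=4: -53; q=5: -42; q=6: -54; q=7: -92.
Profit is maximized at q = 5. AVC there is 128/5 = $25.60 ≤ P, so producing beats shutting down (which would give -$59).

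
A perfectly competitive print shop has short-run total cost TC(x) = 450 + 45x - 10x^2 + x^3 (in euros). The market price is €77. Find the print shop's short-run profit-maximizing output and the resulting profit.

Profit = -€66 at x = 8

AVC = 45 - 10x + x^2; min AVC = €20 at x = 5. Since P = €77 ≥ min AVC, the firm produces.
With MC = 45 - 20x + 3x^2, P = MC on the upward-sloping part at x* = 8.
TR = 77·8 = 616. TC = 450 + 232 = 682. Profit = 616 − 682 = -€66.
By producing, the firm covers all variable cost plus €384 of fixed cost; shutting down would lose the full €450.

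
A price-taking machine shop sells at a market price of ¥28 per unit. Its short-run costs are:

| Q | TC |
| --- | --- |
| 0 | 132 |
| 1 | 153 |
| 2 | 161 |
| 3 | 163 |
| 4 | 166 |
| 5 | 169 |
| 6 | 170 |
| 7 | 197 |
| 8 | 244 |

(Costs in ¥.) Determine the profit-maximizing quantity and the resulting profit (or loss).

Q = 7; profit = -¥1

Profit at each row (π = 28Q − TC): Q=0: -132; Q=1: -125; Q=2: -105; Q=3: -79; Q=4: -54; Q=5: -29; Q=6: -2; Q=7: -1; Q=8: -20.
Profit is maximized at Q = 7. AVC there is 65/7 = ¥9.29 ≤ P, so producing beats shutting down (which would give -¥132).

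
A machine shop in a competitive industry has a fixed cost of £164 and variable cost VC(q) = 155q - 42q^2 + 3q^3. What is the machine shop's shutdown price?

The firm shuts down when price falls below the minimum of average variable cost. AVC = VC/q = 155 - 42q + 3q^2.
At the minimum of AVC, MC = AVC. MC = 155 - 84q + 9q^2; setting MC = AVC gives 6q^2 - 42q = 0, so q = 7. min AVC = 8.
The firm shuts down for any P below £8.

£8 per unit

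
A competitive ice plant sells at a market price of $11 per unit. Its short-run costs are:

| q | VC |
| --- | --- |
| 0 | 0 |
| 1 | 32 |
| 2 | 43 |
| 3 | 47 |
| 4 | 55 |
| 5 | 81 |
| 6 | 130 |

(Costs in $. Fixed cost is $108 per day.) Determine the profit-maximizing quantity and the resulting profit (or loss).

Tabulate TR − TC: q=0: -108; q=1: -129; q=2: -129; q=3: -122; q=4: -119; q=5: -134; q=6: -172.
Profit is highest at q = 0. Equivalently, the lowest AVC in the table is 55/4 ≈ $13.75 at q = 4, and P = $11 falls below it — price never covers variable cost, so the firm shuts down and loses only its fixed cost.

q = 0 (shut down); profit = -$108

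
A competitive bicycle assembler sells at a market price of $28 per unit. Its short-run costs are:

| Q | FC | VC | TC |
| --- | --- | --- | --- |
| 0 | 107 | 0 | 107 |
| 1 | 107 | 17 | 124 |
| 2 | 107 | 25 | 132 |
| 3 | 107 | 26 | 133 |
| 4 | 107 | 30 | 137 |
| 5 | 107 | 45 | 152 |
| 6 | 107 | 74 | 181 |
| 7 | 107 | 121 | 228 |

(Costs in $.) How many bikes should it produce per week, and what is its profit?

Q = 5; profit = -$12

Compute π = P·Q − TC at each output: Q=0: -107; Q=1: -96; Q=2: -76; Q=3: -49; Q=4: -25; Q=5: -12; Q=6: -13; Q=7: -32.
Profit is maximized at Q = 5. AVC there is 45/5 = $9 ≤ P, so producing beats shutting down (which would give -$107).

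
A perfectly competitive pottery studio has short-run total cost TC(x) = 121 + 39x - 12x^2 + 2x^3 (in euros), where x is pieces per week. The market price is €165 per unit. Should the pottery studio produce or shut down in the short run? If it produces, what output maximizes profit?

Strip out fixed cost: VC = 39x - 12x^2 + 2x^3. Then AVC = 39 - 12x + 2x^2 and MC = 39 - 24x + 6x^2.
The AVC parabola has its vertex at x = 12/4 = 3, where AVC = 39 - 12·3 + 2·3^2 = €21.
Because €165 ≥ €21, revenue can cover variable cost; the firm operates.
Set P = MC: 165 = 39 - 24x + 6x^2 → -126 - 24x + 6x^2 = 0. The roots are x = -3 and x = 7; the profit-maximizing output is on the rising part of MC, so x* = 7.
Check: AVC at x = 7 is €53 ≤ P, so revenue covers variable cost.
Profit = P·x − TC = 165·7 − 492 = €663.

Produce at x = 7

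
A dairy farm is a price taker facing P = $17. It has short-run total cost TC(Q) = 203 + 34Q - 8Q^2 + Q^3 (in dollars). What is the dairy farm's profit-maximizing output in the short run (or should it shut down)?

Variable cost is VC = 34Q - 8Q^2 + Q^3, so AVC = VC/Q = 34 - 8Q + Q^2 and MC = dTC/dQ = 34 - 16Q + 3Q^2.
AVC is minimized where dAVC/dQ = -8 + 2Q = 0, at Q = 4; min AVC = 34 - 8·4 + 4^2 = $18.
With P < min AVC ($17 < $18), every unit sold adds to the loss.
Best response: produce nothing and absorb the $203 fixed cost.

Shut down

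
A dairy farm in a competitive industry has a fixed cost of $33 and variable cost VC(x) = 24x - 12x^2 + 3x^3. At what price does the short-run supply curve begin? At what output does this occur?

$12 per unit, at x = 2

The firm shuts down when price falls below the minimum of average variable cost. AVC = VC/x = 24 - 12x + 3x^2.
dAVC/dx = -12 + 6x = 0 gives x = 2. min AVC = 24 - 12·2 + 3·2^2 = 12.
So the shutdown price is $12.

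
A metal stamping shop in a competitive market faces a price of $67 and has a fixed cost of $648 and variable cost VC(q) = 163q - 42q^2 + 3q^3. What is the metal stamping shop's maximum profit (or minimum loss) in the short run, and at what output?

Profit = -$264 at q = 8

AVC = 163 - 42q + 3q^2; min AVC = $16 at q = 7. Since P = $67 ≥ min AVC, the firm produces.
With MC = 163 - 84q + 9q^2, P = MC on the upward-sloping part at q* = 8.
TR = 67·8 = 536. TC = 648 + 152 = 800. Profit = 536 − 800 = -$264.
Shutting down would mean losing the fixed cost of $648, so operating at a loss of $264 is better by $384.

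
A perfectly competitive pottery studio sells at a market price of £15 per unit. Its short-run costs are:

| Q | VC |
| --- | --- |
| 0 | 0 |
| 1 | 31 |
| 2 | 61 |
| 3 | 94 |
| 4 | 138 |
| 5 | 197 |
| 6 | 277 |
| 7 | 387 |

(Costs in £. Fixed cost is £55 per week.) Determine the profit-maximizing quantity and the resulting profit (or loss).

Q = 0 (shut down); profit = -£55

Tabulate TR − TC: Q=0: -55; Q=1: -71; Q=2: -86; Q=3: -104; Q=4: -133; Q=5: -177; Q=6: -242; Q=7: -337.
Profit is highest at Q = 0. Equivalently, the lowest AVC in the table is 61/2 ≈ £30.50 at Q = 2, and P = £15 falls below it — price never covers variable cost, so the firm shuts down and loses only its fixed cost.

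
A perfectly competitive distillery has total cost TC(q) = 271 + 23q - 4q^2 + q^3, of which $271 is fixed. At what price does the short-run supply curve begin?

$19 per unit

The firm shuts down when price falls below the minimum of average variable cost. AVC = VC/q = 23 - 4q + q^2.
At the minimum of AVC, MC = AVC. MC = 23 - 8q + 3q^2; setting MC = AVC gives 2q^2 - 4q = 0, so q = 2. min AVC = 19.
The firm shuts down for any P below $19.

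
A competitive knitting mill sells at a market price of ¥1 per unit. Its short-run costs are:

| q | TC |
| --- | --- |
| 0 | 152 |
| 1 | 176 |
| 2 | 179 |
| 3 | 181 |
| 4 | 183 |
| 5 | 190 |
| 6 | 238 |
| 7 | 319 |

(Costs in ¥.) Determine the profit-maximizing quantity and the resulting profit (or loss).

q = 0 (shut down); profit = -¥152

Tabulate TR − TC: q=0: -152; q=1: -175; q=2: -177; q=3: -178; q=4: -179; q=5: -185; q=6: -232; q=7: -312.
Profit is highest at q = 0. Equivalently, the lowest AVC in the table is 38/5 ≈ ¥7.60 at q = 5, and P = ¥1 falls below it — price never covers variable cost, so the firm shuts down and loses only its fixed cost.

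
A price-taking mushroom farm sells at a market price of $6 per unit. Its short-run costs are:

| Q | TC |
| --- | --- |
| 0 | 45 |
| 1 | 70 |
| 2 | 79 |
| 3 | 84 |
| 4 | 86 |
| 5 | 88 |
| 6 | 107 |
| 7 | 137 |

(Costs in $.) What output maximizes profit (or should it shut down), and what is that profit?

Compute π = P·Q − TC at each output: Q=0: -45; Q=1: -64; Q=2: -67; Q=3: -66; Q=4: -62; Q=5: -58; Q=6: -71; Q=7: -95.
Profit is highest at Q = 0. Equivalently, the lowest AVC in the table is 43/5 ≈ $8.60 at Q = 5, and P = $6 falls below it — price never covers variable cost, so the firm shuts down and loses only its fixed cost.

Q = 0 (shut down); profit = -$45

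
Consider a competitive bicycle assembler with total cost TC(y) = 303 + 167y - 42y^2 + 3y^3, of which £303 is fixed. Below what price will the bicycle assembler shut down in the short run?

£20 per unit

Short-run supply begins at min AVC. From VC = 167y - 42y^2 + 3y^3, AVC = 167 - 42y + 3y^2.
At the minimum of AVC, MC = AVC. MC = 167 - 84y + 9y^2; setting MC = AVC gives 6y^2 - 42y = 0, so y = 7. min AVC = 20.
For P < £20 the firm produces nothing.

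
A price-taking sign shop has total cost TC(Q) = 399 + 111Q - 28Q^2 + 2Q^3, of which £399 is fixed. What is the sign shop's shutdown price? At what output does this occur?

£13 per unit, at Q = 7

The shutdown price is the minimum of AVC. VC = 111Q - 28Q^2 + 2Q^3, so AVC = 111 - 28Q + 2Q^2.
At the minimum of AVC, MC = AVC. MC = 111 - 56Q + 6Q^2; setting MC = AVC gives 4Q^2 - 28Q = 0, so Q = 7. min AVC = 13.
So the shutdown price is £13.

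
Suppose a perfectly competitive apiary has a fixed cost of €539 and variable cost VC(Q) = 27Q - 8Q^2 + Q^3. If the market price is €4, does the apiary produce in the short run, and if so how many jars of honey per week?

Shut down

Strip out fixed cost: VC = 27Q - 8Q^2 + Q^3. Then AVC = 27 - 8Q + Q^2 and MC = 27 - 16Q + 3Q^2.
AVC is minimized where dAVC/dQ = -8 + 2Q = 0, at Q = 4; min AVC = 27 - 8·4 + 4^2 = €11.
P = €4 lies below min AVC = €11; no output level covers variable cost.
Best response: produce nothing and absorb the €539 fixed cost.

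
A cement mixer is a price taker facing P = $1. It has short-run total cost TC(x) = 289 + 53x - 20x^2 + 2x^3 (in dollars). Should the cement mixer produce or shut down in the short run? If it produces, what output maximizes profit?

Strip out fixed cost: VC = 53x - 20x^2 + 2x^3. Then AVC = 53 - 20x + 2x^2 and MC = 53 - 40x + 6x^2.
AVC hits its minimum where MC = AVC, at x = 5, giving min AVC = 53 - 20·5 + 2·5^2 = $3.
Since P = $1 < min AVC = $3, price fails to cover variable cost at any output.
Shutting down limits the loss to fixed cost, $289.

Shut down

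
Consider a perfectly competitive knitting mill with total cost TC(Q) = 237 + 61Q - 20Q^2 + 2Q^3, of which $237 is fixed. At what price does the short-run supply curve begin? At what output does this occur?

The firm shuts down when price falls below the minimum of average variable cost. AVC = VC/Q = 61 - 20Q + 2Q^2.
At the minimum of AVC, MC = AVC. MC = 61 - 40Q + 6Q^2; setting MC = AVC gives 4Q^2 - 20Q = 0, so Q = 5. min AVC = 11.
The firm shuts down for any P below $11.

$11 per unit, at Q = 5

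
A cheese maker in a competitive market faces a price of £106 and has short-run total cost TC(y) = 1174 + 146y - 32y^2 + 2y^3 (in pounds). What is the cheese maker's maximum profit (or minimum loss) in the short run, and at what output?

Profit = -£374 at y = 10

AVC = 146 - 32y + 2y^2; min AVC = £18 at y = 8. Since P = £106 ≥ min AVC, the firm produces.
MC = 146 - 64y + 6y^2. Setting P = MC and taking the root on the rising branch gives y* = 10.
TR = 106·10 = 1060. TC = 1174 + 260 = 1434. Profit = 1060 − 1434 = -£374.
That loss of £374 beats the £1174 the firm would lose by shutting down; producing recovers £800 of fixed cost.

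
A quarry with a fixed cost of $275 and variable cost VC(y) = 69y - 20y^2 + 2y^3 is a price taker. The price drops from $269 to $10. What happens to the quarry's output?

MC = 69 - 40y + 6y^2; the shutdown threshold is min AVC = $19 (at y = 5).
With P = $269 above the shutdown price, P = MC gives y = 10.
At P = $10 < min AVC = $19, price no longer covers variable cost at any output, so the firm shuts down: y = 0.

Output falls from 10 to 0 (the firm shuts down)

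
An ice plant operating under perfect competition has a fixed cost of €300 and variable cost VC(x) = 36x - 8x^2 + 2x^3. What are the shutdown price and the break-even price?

Shutdown price = €28; break-even price = €106

AVC = 36 - 8x + 2x^2; minimized at x = 2, giving min AVC = €28. That is the shutdown price.
ATC = 300/x + 36 - 8x + 2x^2. Setting dATC/dx = −300/x^2 − 8 + 4x = 0 gives x = 5 (since 4·5^3 − 8·5^2 = 300).
min ATC = 300/5 + 36 − 8·5 + 2·5^2 = €106. That is the break-even price.
Between these two prices the firm operates at a loss; above €106 it earns a profit.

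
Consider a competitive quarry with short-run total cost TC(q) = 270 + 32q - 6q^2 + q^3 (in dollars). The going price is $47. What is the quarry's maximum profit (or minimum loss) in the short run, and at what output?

Profit = -$170 at q = 5

AVC = 32 - 6q + q^2; min AVC = $23 at q = 3. Since P = $47 ≥ min AVC, the firm produces.
With MC = 32 - 12q + 3q^2, P = MC on the upward-sloping part at q* = 5.
TR = 47·5 = 235. TC = 270 + 135 = 405. Profit = 235 − 405 = -$170.
That loss of $170 beats the $270 the firm would lose by shutting down; producing recovers $100 of fixed cost.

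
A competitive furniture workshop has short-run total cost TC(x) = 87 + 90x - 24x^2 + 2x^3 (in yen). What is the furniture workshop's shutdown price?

¥18 per unit

Short-run supply begins at min AVC. From VC = 90x - 24x^2 + 2x^3, AVC = 90 - 24x + 2x^2.
At the minimum of AVC, MC = AVC. MC = 90 - 48x + 6x^2; setting MC = AVC gives 4x^2 - 24x = 0, so x = 6. min AVC = 18.
The firm shuts down for any P below ¥18.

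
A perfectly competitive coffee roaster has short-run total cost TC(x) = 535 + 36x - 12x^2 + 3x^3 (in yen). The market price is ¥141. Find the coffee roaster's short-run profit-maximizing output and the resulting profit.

Profit = -¥85 at x = 5

AVC = 36 - 12x + 3x^2 has its minimum ¥24 at x = 2; price ¥141 clears that bar, so the firm operates.
MC = 36 - 24x + 9x^2. Setting P = MC and taking the root on the rising branch gives x* = 5.
TR = 141·5 = 705. TC = 535 + 255 = 790. Profit = 705 − 790 = -¥85.
By producing, the firm covers all variable cost plus ¥450 of fixed cost; shutting down would lose the full ¥535.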